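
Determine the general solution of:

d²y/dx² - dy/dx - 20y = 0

Characteristic equation: r² - r - 20 = 0
Roots: r = 5, -4 (distinct real)
General solution: y = C₁e^(5x) + C₂e^(-4x)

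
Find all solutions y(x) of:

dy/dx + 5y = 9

Using integrating factor method:

General solution: y = 9/5 + Ce^(-5x)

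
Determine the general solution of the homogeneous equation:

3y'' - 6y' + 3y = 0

Characteristic equation: 3r² - 6r + 3 = 0
Divide by 3: r² - 2r + 1 = 0
Factored: (r - 1)² = 0
Repeated root: r = 1
General solution: y = (C₁ + C₂x)e^x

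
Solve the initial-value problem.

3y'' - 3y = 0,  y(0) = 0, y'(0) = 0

General solution: y = C₁e^x + C₂e^(-x)
Applying ICs: C₁ = 0, C₂ = 0
Particular solution: y = 0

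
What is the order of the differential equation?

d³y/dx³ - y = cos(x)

The order is 3 (highest derivative is of order 3).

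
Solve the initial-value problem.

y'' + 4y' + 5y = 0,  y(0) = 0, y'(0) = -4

General solution: y = e^(-2x)(C₁cos(x) + C₂sin(x))
Complex roots r = -2 ± i
Applying ICs: C₁ = 0, C₂ = -4
Particular solution: y = e^(-2x)(-4sin(x))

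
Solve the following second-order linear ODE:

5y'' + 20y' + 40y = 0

Characteristic equation: 5r² + 20r + 40 = 0
Divide by 5: r² + 4r + 8 = 0
Roots: r = -2 ± 2i (complex conjugates)
General solution: y = e^(-2x)(C₁cos(2x) + C₂sin(2x))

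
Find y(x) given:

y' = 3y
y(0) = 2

General solution: y = Ce^(3x)
Applying IC y(0) = 2:
Particular solution: y = 2e^(3x)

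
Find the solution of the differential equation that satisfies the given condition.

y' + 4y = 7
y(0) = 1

General solution: y = 7/4 + Ce^(-4x)
Applying y(0) = 1: C = 1 - 7/4 = -3/4
Particular solution: y = 7/4 - (3/4)e^(-4x)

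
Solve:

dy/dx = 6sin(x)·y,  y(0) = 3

General solution: y = Ce^(-6cos(x))
Applying IC y(0) = 3:
Particular solution: y = 3e^(6(1-cos(x)))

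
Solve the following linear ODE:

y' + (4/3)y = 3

Using integrating factor method:

General solution: y = 9/4 + Ce^(-4x/3)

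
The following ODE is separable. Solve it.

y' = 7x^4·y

Separating variables and integrating:
ln|y| = 7x^5/5 + C

General solution: y = Ce^(7x^5/5)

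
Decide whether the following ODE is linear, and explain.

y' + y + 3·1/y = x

Nonlinear (1/y term)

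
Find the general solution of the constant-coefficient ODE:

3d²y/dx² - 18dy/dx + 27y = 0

Characteristic equation: 3r² - 18r + 27 = 0
Divide by 3: r² - 6r + 9 = 0
Factored: (r - 3)² = 0
Repeated root: r = 3
General solution: y = (C₁ + C₂x)e^(3x)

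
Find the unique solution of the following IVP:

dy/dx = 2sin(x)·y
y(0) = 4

General solution: y = Ce^(-2cos(x))
Applying IC y(0) = 4:
Particular solution: y = 4e^(2(1-cos(x)))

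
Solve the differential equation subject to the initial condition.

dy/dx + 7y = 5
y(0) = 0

General solution: y = 5/7 + Ce^(-7x)
Applying y(0) = 0: C = 0 - 5/7 = -5/7
Particular solution: y = 5/7 - (5/7)e^(-7x)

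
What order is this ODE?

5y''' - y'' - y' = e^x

The order is 3 (highest derivative is of order 3).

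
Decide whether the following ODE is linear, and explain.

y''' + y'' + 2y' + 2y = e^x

Linear (y and its derivatives appear to the first power only, no products of y terms)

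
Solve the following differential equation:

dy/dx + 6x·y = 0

Using integrating factor method:

General solution: y = Ce^(-3x^2)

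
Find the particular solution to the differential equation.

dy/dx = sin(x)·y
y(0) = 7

General solution: y = Ce^(-cos(x))
Applying IC y(0) = 7:
Particular solution: y = 7e^(1-cos(x))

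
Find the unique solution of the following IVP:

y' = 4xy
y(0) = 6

General solution: y = Ce^(2x²)
Applying IC y(0) = 6:
Particular solution: y = 6e^(2x²)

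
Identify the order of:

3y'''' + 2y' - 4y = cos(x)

The order is 4 (highest derivative is of order 4).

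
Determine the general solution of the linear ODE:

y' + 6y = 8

Using integrating factor method:

General solution: y = 4/3 + Ce^(-6x)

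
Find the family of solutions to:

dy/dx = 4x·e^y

Separating variables and integrating:
-e^(-y) = 2x² + C

General solution: y = -ln(C - 2x²)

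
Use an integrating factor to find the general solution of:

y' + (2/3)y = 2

Using integrating factor method:

General solution: y = 3 + Ce^(-2x/3)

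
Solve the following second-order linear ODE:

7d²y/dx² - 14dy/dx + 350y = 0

Characteristic equation: 7r² - 14r + 350 = 0
Divide by 7: r² - 2r + 50 = 0
Roots: r = 1 ± 7i (complex conjugates)
General solution: y = e^x(C₁cos(7x) + C₂sin(7x))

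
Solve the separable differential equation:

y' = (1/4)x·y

Separating variables and integrating:
ln|y| = x^2/8 + C

General solution: y = Ce^(x^2/8)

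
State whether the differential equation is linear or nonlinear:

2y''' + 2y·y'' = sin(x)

Nonlinear (y·y'' term)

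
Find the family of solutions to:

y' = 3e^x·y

Separating variables and integrating:
ln|y| = 3e^x + C

General solution: y = Ce^(3e^x)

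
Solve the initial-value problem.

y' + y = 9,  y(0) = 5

General solution: y = 9 + Ce^(-x)
Applying y(0) = 5: C = 5 - 9 = -4
Particular solution: y = 9 - 4e^(-x)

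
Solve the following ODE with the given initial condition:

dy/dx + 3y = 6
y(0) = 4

General solution: y = 2 + Ce^(-3x)
Applying y(0) = 4: C = 4 - 2 = 2
Particular solution: y = 2 + 2e^(-3x)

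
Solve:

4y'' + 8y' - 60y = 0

Characteristic equation: 4r² + 8r - 60 = 0
Divide by 4: r² + 2r - 15 = 0
Roots: r = 3, -5 (distinct real)
General solution: y = C₁e^(3x) + C₂e^(-5x)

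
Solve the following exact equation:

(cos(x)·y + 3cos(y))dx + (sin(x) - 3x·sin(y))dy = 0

Verify exactness: ∂M/∂y = ∂N/∂x ✓
Find F(x,y) such that ∂F/∂x = M, ∂F/∂y = N
Solution: sin(x)·y + 3x·cos(y) = C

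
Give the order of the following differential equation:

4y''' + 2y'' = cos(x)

The order is 3 (highest derivative is of order 3).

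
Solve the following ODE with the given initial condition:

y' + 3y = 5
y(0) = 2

General solution: y = 5/3 + Ce^(-3x)
Applying y(0) = 2: C = 2 - 5/3 = 1/3
Particular solution: y = 5/3 + (1/3)e^(-3x)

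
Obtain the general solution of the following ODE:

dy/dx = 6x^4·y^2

Separating variables and integrating:
-1/y = 6x^5/5 + C

General solution: y^-1 = (-6/5)x^5 + C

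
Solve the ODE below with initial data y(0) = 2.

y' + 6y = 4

General solution: y = 2/3 + Ce^(-6x)
Applying y(0) = 2: C = 2 - 2/3 = 4/3
Particular solution: y = 2/3 + (4/3)e^(-6x)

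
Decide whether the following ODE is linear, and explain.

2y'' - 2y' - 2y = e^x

Linear (y and its derivatives appear to the first power only, no products of y terms)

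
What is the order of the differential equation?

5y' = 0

The order is 1 (highest derivative is of order 1).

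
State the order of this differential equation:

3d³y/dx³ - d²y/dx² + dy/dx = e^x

The order is 3 (highest derivative is of order 3).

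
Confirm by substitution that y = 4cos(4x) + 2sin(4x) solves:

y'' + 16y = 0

Verification:
y'' = -64cos(4x) - 32sin(4x)
y'' + 16y = 0 ✓

Yes, it is a solution.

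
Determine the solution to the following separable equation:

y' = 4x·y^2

Separating variables and integrating:
-1/y = 2x^2 + C

General solution: y^-1 = -2x^2 + C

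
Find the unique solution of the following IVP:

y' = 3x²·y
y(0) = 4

General solution: y = Ce^(x³)
Applying IC y(0) = 4:
Particular solution: y = 4e^(x³)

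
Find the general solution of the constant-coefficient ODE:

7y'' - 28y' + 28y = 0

Characteristic equation: 7r² - 28r + 28 = 0
Divide by 7: r² - 4r + 4 = 0
Factored: (r - 2)² = 0
Repeated root: r = 2
General solution: y = (C₁ + C₂x)e^(2x)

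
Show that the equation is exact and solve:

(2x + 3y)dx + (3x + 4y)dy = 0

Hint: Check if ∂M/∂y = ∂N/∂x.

Verify exactness: ∂M/∂y = ∂N/∂x ✓
Find F(x,y) such that ∂F/∂x = M, ∂F/∂y = N
Solution: x² + 3xy + 2y² = C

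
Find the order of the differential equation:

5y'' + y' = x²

The order is 2 (highest derivative is of order 2).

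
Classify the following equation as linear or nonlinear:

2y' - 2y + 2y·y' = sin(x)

Nonlinear (product y·y')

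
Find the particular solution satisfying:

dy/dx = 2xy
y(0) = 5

General solution: y = Ce^(x²)
Applying IC y(0) = 5:
Particular solution: y = 5e^(x²)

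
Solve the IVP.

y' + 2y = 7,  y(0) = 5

General solution: y = 7/2 + Ce^(-2x)
Applying y(0) = 5: C = 5 - 7/2 = 3/2
Particular solution: y = 7/2 + (3/2)e^(-2x)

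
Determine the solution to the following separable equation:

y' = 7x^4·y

Separating variables and integrating:
ln|y| = 7x^5/5 + C

General solution: y = Ce^(7x^5/5)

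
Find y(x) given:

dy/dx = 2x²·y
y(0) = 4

General solution: y = Ce^(2x³/3)
Applying IC y(0) = 4:
Particular solution: y = 4e^(2x³/3)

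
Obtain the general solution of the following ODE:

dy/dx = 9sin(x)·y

Separating variables and integrating:
ln|y| = -9cos(x) + C

General solution: y = Ce^(-9cos(x))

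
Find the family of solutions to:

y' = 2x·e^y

Separating variables and integrating:
-e^(-y) = x² + C

General solution: y = -ln(C - x²)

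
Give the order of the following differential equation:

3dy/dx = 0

The order is 1 (highest derivative is of order 1).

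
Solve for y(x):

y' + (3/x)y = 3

Using integrating factor method:

General solution: y = (3/4)x + Cx^(-3)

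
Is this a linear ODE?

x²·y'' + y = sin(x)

Yes. Linear (y and its derivatives appear to the first power only, no products of y terms)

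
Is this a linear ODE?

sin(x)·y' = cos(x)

Yes. Linear (y and its derivatives appear to the first power only, no products of y terms)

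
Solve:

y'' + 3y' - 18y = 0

Characteristic equation: r² + 3r - 18 = 0
Roots: r = 3, -6 (distinct real)
General solution: y = C₁e^(3x) + C₂e^(-6x)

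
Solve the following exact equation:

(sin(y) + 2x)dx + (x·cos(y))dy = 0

Verify exactness: ∂M/∂y = ∂N/∂x ✓
Find F(x,y) such that ∂F/∂x = M, ∂F/∂y = N
Solution: x·sin(y) + x² = C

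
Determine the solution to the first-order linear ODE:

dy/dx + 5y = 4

Using integrating factor method:

General solution: y = 4/5 + Ce^(-5x)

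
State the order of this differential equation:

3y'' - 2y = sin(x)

The order is 2 (highest derivative is of order 2).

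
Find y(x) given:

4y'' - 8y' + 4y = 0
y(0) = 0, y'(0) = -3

General solution: y = (C₁ + C₂x)e^x
Repeated root r = 1
Applying ICs: C₁ = 0, C₂ = -3
Particular solution: y = -3xe^x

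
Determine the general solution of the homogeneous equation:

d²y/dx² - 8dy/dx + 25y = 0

Characteristic equation: r² - 8r + 25 = 0
Roots: r = 4 ± 3i (complex conjugates)
General solution: y = e^(4x)(C₁cos(3x) + C₂sin(3x))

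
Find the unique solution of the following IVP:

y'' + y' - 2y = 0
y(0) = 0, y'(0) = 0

General solution: y = C₁e^x + C₂e^(-2x)
Applying ICs: C₁ = 0, C₂ = 0
Particular solution: y = 0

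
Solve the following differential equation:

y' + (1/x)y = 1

Using integrating factor method:

General solution: y = (1/2)x + C/x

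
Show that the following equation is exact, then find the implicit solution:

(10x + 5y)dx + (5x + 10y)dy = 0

Verify exactness: ∂M/∂y = ∂N/∂x ✓
Find F(x,y) such that ∂F/∂x = M, ∂F/∂y = N
Solution: 5x² + 5xy + 5y² = C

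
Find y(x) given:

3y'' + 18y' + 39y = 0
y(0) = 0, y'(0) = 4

General solution: y = e^(-3x)(C₁cos(2x) + C₂sin(2x))
Complex roots r = -3 ± 2i
Applying ICs: C₁ = 0, C₂ = 2
Particular solution: y = e^(-3x)(2sin(2x))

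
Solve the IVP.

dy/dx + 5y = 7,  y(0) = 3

General solution: y = 7/5 + Ce^(-5x)
Applying y(0) = 3: C = 3 - 7/5 = 8/5
Particular solution: y = 7/5 + (8/5)e^(-5x)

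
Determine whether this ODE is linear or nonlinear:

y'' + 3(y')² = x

Nonlinear ((y')² term)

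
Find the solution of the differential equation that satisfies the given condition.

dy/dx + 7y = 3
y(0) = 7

General solution: y = 3/7 + Ce^(-7x)
Applying y(0) = 7: C = 7 - 3/7 = 46/7
Particular solution: y = 3/7 + (46/7)e^(-7x)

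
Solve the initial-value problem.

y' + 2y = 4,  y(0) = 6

General solution: y = 2 + Ce^(-2x)
Applying y(0) = 6: C = 6 - 2 = 4
Particular solution: y = 2 + 4e^(-2x)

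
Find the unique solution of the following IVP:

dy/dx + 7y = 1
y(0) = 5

General solution: y = 1/7 + Ce^(-7x)
Applying y(0) = 5: C = 5 - 1/7 = 34/7
Particular solution: y = 1/7 + (34/7)e^(-7x)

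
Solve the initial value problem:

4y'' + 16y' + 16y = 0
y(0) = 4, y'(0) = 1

General solution: y = (C₁ + C₂x)e^(-2x)
Repeated root r = -2
Applying ICs: C₁ = 4, C₂ = 9
Particular solution: y = (4 + 9x)e^(-2x)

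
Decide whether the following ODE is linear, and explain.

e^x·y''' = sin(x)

Linear (y and its derivatives appear to the first power only, no products of y terms)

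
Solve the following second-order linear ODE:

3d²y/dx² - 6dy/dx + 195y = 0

Characteristic equation: 3r² - 6r + 195 = 0
Divide by 3: r² - 2r + 65 = 0
Roots: r = 1 ± 8i (complex conjugates)
General solution: y = e^x(C₁cos(8x) + C₂sin(8x))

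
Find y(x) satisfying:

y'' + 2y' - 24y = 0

Characteristic equation: r² + 2r - 24 = 0
Roots: r = 4, -6 (distinct real)
General solution: y = C₁e^(4x) + C₂e^(-6x)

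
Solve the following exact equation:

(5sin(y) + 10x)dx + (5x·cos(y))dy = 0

Verify exactness: ∂M/∂y = ∂N/∂x ✓
Find F(x,y) such that ∂F/∂x = M, ∂F/∂y = N
Solution: 5x·sin(y) + 5x² = C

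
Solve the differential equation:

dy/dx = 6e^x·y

Separating variables and integrating:
ln|y| = 6e^x + C

General solution: y = Ce^(6e^x)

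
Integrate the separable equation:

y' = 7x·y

Separating variables and integrating:
ln|y| = 7x^2/2 + C

General solution: y = Ce^(7x^2/2)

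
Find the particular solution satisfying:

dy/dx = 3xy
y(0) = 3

General solution: y = Ce^(3x²/2)
Applying IC y(0) = 3:
Particular solution: y = 3e^(3x²/2)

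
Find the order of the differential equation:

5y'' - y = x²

The order is 2 (highest derivative is of order 2).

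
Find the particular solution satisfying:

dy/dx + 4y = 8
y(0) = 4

General solution: y = 2 + Ce^(-4x)
Applying y(0) = 4: C = 4 - 2 = 2
Particular solution: y = 2 + 2e^(-4x)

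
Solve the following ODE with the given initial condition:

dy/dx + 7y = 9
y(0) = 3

General solution: y = 9/7 + Ce^(-7x)
Applying y(0) = 3: C = 3 - 9/7 = 12/7
Particular solution: y = 9/7 + (12/7)e^(-7x)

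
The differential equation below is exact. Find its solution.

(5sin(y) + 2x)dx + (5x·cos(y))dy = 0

Verify exactness: ∂M/∂y = ∂N/∂x ✓
Find F(x,y) such that ∂F/∂x = M, ∂F/∂y = N
Solution: 5x·sin(y) + x² = C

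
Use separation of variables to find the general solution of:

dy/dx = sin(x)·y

Separating variables and integrating:
ln|y| = -cos(x) + C

General solution: y = Ce^(-cos(x))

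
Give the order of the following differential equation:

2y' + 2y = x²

The order is 1 (highest derivative is of order 1).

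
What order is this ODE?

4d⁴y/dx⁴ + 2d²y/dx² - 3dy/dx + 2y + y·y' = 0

The order is 4 (highest derivative is of order 4).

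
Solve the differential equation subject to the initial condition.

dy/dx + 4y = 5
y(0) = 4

General solution: y = 5/4 + Ce^(-4x)
Applying y(0) = 4: C = 4 - 5/4 = 11/4
Particular solution: y = 5/4 + (11/4)e^(-4x)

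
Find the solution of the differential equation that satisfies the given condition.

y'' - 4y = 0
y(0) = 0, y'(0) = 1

General solution: y = C₁e^(2x) + C₂e^(-2x)
Applying ICs: C₁ = 1/4, C₂ = -1/4
Particular solution: y = (1/4)e^(2x) - (1/4)e^(-2x)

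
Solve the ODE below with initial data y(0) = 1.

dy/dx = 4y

General solution: y = Ce^(4x)
Applying IC y(0) = 1:
Particular solution: y = e^(4x)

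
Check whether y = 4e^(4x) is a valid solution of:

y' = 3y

Verification:
y = 4e^(4x)
y' = 16e^(4x)
But 3y = 12e^(4x)
y' ≠ 3y — the derivative does not match

No, it is not a solution.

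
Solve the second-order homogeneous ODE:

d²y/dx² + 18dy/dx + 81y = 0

Characteristic equation: r² + 18r + 81 = 0
Factored: (r + 9)² = 0
Repeated root: r = -9
General solution: y = (C₁ + C₂x)e^(-9x)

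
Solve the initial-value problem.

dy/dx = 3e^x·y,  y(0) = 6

General solution: y = Ce^(3e^x)
Applying IC y(0) = 6:
Particular solution: y = 6e^(3(e^x - 1))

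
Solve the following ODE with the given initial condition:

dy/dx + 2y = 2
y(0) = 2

General solution: y = 1 + Ce^(-2x)
Applying y(0) = 2: C = 2 - 1 = 1
Particular solution: y = 1 + e^(-2x)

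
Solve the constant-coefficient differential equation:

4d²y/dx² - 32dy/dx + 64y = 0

Characteristic equation: 4r² - 32r + 64 = 0
Divide by 4: r² - 8r + 16 = 0
Factored: (r - 4)² = 0
Repeated root: r = 4
General solution: y = (C₁ + C₂x)e^(4x)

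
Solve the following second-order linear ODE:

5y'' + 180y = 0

Characteristic equation: 5r² + 180 = 0
Divide by 5: r² + 36 = 0
Roots: r = ±6i (complex conjugates)
General solution: y = C₁cos(6x) + C₂sin(6x)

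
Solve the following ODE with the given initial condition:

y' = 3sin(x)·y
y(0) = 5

General solution: y = Ce^(-3cos(x))
Applying IC y(0) = 5:
Particular solution: y = 5e^(3(1-cos(x)))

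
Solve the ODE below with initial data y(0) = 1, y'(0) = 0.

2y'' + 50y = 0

General solution: y = C₁cos(5x) + C₂sin(5x)
Complex roots r = ±5i
Applying ICs: C₁ = 1, C₂ = 0
Particular solution: y = cos(5x)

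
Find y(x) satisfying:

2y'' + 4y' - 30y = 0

Characteristic equation: 2r² + 4r - 30 = 0
Divide by 2: r² + 2r - 15 = 0
Roots: r = 3, -5 (distinct real)
General solution: y = C₁e^(3x) + C₂e^(-5x)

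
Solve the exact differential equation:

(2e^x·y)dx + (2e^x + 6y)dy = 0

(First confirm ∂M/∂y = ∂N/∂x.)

Verify exactness: ∂M/∂y = ∂N/∂x ✓
Find F(x,y) such that ∂F/∂x = M, ∂F/∂y = N
Solution: 2e^x·y + 3y² = C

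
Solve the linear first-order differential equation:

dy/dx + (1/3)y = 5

Using integrating factor method:

General solution: y = 15 + Ce^(-x/3)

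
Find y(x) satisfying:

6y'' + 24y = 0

Characteristic equation: 6r² + 24 = 0
Divide by 6: r² + 4 = 0
Roots: r = ±2i (complex conjugates)
General solution: y = C₁cos(2x) + C₂sin(2x)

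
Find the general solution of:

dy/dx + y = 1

Using integrating factor method:

General solution: y = 1 + Ce^(-x)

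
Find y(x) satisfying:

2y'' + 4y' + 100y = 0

Characteristic equation: 2r² + 4r + 100 = 0
Divide by 2: r² + 2r + 50 = 0
Roots: r = -1 ± 7i (complex conjugates)
General solution: y = e^(-x)(C₁cos(7x) + C₂sin(7x))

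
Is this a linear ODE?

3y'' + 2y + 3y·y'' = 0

No. Nonlinear (y·y'' term)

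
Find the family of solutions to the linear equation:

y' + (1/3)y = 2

Using integrating factor method:

General solution: y = 6 + Ce^(-x/3)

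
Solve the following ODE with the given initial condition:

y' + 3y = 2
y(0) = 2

General solution: y = 2/3 + Ce^(-3x)
Applying y(0) = 2: C = 2 - 2/3 = 4/3
Particular solution: y = 2/3 + (4/3)e^(-3x)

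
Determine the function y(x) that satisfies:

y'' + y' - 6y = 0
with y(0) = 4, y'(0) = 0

General solution: y = C₁e^(2x) + C₂e^(-3x)
Applying ICs: C₁ = 12/5, C₂ = 8/5
Particular solution: y = (12/5)e^(2x) + (8/5)e^(-3x)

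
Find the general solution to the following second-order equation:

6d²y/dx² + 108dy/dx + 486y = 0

Characteristic equation: 6r² + 108r + 486 = 0
Divide by 6: r² + 18r + 81 = 0
Factored: (r + 9)² = 0
Repeated root: r = -9
General solution: y = (C₁ + C₂x)e^(-9x)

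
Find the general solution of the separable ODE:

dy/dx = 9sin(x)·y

Separating variables and integrating:
ln|y| = -9cos(x) + C

General solution: y = Ce^(-9cos(x))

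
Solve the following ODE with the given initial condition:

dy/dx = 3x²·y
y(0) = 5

General solution: y = Ce^(x³)
Applying IC y(0) = 5:
Particular solution: y = 5e^(x³)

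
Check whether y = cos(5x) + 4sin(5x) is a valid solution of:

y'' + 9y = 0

Verification:
y'' = -25cos(5x) - 100sin(5x)
y'' + 9y ≠ 0 (frequency mismatch: got 25 instead of 9)

No, it is not a solution.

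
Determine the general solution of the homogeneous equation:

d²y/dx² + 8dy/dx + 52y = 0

Characteristic equation: r² + 8r + 52 = 0
Roots: r = -4 ± 6i (complex conjugates)
General solution: y = e^(-4x)(C₁cos(6x) + C₂sin(6x))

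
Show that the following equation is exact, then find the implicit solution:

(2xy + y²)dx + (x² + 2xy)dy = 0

Verify exactness: ∂M/∂y = ∂N/∂x ✓
Find F(x,y) such that ∂F/∂x = M, ∂F/∂y = N
Solution: x²y + xy² = C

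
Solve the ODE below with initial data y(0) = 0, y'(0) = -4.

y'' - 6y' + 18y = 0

General solution: y = e^(3x)(C₁cos(3x) + C₂sin(3x))
Complex roots r = 3 ± 3i
Applying ICs: C₁ = 0, C₂ = -4/3
Particular solution: y = e^(3x)(-(4/3)sin(3x))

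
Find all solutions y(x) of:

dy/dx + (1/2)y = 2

Using integrating factor method:

General solution: y = 4 + Ce^(-x/2)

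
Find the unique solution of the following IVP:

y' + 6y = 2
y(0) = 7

General solution: y = 1/3 + Ce^(-6x)
Applying y(0) = 7: C = 7 - 1/3 = 20/3
Particular solution: y = 1/3 + (20/3)e^(-6x)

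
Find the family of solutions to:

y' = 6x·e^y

Separating variables and integrating:
-e^(-y) = 3x² + C

General solution: y = -ln(C - 3x²)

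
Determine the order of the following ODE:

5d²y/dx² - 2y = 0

The order is 2 (highest derivative is of order 2).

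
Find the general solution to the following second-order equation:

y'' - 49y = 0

Characteristic equation: r² - 49 = 0
Roots: r = 7, -7 (distinct real)
General solution: y = C₁e^(7x) + C₂e^(-7x)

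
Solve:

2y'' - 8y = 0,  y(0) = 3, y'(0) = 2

General solution: y = C₁e^(2x) + C₂e^(-2x)
Applying ICs: C₁ = 2, C₂ = 1
Particular solution: y = 2e^(2x) + e^(-2x)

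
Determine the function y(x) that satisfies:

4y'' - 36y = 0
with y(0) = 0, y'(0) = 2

General solution: y = C₁e^(3x) + C₂e^(-3x)
Applying ICs: C₁ = 1/3, C₂ = -1/3
Particular solution: y = (1/3)e^(3x) - (1/3)e^(-3x)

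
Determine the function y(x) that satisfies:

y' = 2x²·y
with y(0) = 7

General solution: y = Ce^(2x³/3)
Applying IC y(0) = 7:
Particular solution: y = 7e^(2x³/3)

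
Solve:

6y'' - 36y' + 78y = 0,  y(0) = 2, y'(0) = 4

General solution: y = e^(3x)(C₁cos(2x) + C₂sin(2x))
Complex roots r = 3 ± 2i
Applying ICs: C₁ = 2, C₂ = -1
Particular solution: y = e^(3x)(2cos(2x) - sin(2x))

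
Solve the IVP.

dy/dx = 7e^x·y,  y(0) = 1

General solution: y = Ce^(7e^x)
Applying IC y(0) = 1:
Particular solution: y = e^(7(e^x - 1))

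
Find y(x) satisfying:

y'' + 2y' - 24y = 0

Characteristic equation: r² + 2r - 24 = 0
Roots: r = 4, -6 (distinct real)
General solution: y = C₁e^(4x) + C₂e^(-6x)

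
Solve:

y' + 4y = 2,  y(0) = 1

General solution: y = 1/2 + Ce^(-4x)
Applying y(0) = 1: C = 1 - 1/2 = 1/2
Particular solution: y = 1/2 + (1/2)e^(-4x)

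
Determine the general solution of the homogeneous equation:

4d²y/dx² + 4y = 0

Characteristic equation: 4r² + 4 = 0
Divide by 4: r² + 1 = 0
Roots: r = ±i (complex conjugates)
General solution: y = C₁cos(x) + C₂sin(x)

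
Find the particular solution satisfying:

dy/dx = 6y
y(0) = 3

General solution: y = Ce^(6x)
Applying IC y(0) = 3:
Particular solution: y = 3e^(6x)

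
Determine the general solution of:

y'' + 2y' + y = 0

Characteristic equation: r² + 2r + 1 = 0
Factored: (r + 1)² = 0
Repeated root: r = -1
General solution: y = (C₁ + C₂x)e^(-x)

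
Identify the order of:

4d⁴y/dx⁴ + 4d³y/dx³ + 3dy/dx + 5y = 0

The order is 4 (highest derivative is of order 4).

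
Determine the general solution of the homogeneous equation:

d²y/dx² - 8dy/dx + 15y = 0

Characteristic equation: r² - 8r + 15 = 0
Roots: r = 5, 3 (distinct real)
General solution: y = C₁e^(5x) + C₂e^(3x)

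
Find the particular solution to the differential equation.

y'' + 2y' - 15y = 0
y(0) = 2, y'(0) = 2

General solution: y = C₁e^(3x) + C₂e^(-5x)
Applying ICs: C₁ = 3/2, C₂ = 1/2
Particular solution: y = (3/2)e^(3x) + (1/2)e^(-5x)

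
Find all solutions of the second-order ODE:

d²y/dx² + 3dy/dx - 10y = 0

Characteristic equation: r² + 3r - 10 = 0
Roots: r = 2, -5 (distinct real)
General solution: y = C₁e^(2x) + C₂e^(-5x)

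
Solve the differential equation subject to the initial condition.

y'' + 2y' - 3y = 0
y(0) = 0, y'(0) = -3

General solution: y = C₁e^x + C₂e^(-3x)
Applying ICs: C₁ = -3/4, C₂ = 3/4
Particular solution: y = -(3/4)e^x + (3/4)e^(-3x)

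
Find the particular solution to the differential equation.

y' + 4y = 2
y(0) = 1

General solution: y = 1/2 + Ce^(-4x)
Applying y(0) = 1: C = 1 - 1/2 = 1/2
Particular solution: y = 1/2 + (1/2)e^(-4x)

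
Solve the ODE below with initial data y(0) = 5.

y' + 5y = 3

General solution: y = 3/5 + Ce^(-5x)
Applying y(0) = 5: C = 5 - 3/5 = 22/5
Particular solution: y = 3/5 + (22/5)e^(-5x)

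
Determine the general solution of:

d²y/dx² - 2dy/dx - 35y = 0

Characteristic equation: r² - 2r - 35 = 0
Roots: r = 7, -5 (distinct real)
General solution: y = C₁e^(7x) + C₂e^(-5x)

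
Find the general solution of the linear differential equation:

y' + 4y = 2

Using integrating factor method:

General solution: y = 1/2 + Ce^(-4x)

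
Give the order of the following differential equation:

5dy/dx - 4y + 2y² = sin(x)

The order is 1 (highest derivative is of order 1).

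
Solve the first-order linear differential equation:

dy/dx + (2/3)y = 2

Using integrating factor method:

General solution: y = 3 + Ce^(-2x/3)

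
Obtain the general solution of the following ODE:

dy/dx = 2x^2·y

Separating variables and integrating:
ln|y| = 2x^3/3 + C

General solution: y = Ce^(2x^3/3)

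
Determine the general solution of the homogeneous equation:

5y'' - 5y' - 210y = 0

Characteristic equation: 5r² - 5r - 210 = 0
Divide by 5: r² - r - 42 = 0
Roots: r = 7, -6 (distinct real)
General solution: y = C₁e^(7x) + C₂e^(-6x)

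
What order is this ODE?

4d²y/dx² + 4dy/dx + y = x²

The order is 2 (highest derivative is of order 2).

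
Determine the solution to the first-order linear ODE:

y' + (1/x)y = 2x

Using integrating factor method:

General solution: y = (2/3)x^2 + C/x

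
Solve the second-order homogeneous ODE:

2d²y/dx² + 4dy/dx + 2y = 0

Characteristic equation: 2r² + 4r + 2 = 0
Divide by 2: r² + 2r + 1 = 0
Factored: (r + 1)² = 0
Repeated root: r = -1
General solution: y = (C₁ + C₂x)e^(-x)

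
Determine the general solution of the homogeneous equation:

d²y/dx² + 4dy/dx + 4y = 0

Characteristic equation: r² + 4r + 4 = 0
Factored: (r + 2)² = 0
Repeated root: r = -2
General solution: y = (C₁ + C₂x)e^(-2x)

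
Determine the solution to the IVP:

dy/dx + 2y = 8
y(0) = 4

General solution: y = 4 + Ce^(-2x)
Applying y(0) = 4: C = 4 - 4 = 0
Particular solution: y = 4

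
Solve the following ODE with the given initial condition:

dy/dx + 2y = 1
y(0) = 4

General solution: y = 1/2 + Ce^(-2x)
Applying y(0) = 4: C = 4 - 1/2 = 7/2
Particular solution: y = 1/2 + (7/2)e^(-2x)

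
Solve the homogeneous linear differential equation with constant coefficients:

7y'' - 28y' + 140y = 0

Characteristic equation: 7r² - 28r + 140 = 0
Divide by 7: r² - 4r + 20 = 0
Roots: r = 2 ± 4i (complex conjugates)
General solution: y = e^(2x)(C₁cos(4x) + C₂sin(4x))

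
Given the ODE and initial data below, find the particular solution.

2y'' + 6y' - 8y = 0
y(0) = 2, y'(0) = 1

General solution: y = C₁e^x + C₂e^(-4x)
Applying ICs: C₁ = 9/5, C₂ = 1/5
Particular solution: y = (9/5)e^x + (1/5)e^(-4x)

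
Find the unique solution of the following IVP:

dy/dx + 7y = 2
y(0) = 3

General solution: y = 2/7 + Ce^(-7x)
Applying y(0) = 3: C = 3 - 2/7 = 19/7
Particular solution: y = 2/7 + (19/7)e^(-7x)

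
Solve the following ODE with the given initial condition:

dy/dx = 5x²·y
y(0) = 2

General solution: y = Ce^(5x³/3)
Applying IC y(0) = 2:
Particular solution: y = 2e^(5x³/3)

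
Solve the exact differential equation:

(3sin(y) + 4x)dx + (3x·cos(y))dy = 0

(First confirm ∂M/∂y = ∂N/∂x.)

Verify exactness: ∂M/∂y = ∂N/∂x ✓
Find F(x,y) such that ∂F/∂x = M, ∂F/∂y = N
Solution: 3x·sin(y) + 2x² = C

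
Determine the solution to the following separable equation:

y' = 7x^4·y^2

Separating variables and integrating:
-1/y = 7x^5/5 + C

General solution: y^-1 = (-7/5)x^5 + C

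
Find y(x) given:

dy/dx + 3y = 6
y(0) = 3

General solution: y = 2 + Ce^(-3x)
Applying y(0) = 3: C = 3 - 2 = 1
Particular solution: y = 2 + e^(-3x)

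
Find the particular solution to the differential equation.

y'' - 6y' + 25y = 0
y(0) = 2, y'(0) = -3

General solution: y = e^(3x)(C₁cos(4x) + C₂sin(4x))
Complex roots r = 3 ± 4i
Applying ICs: C₁ = 2, C₂ = -9/4
Particular solution: y = e^(3x)(2cos(4x) - (9/4)sin(4x))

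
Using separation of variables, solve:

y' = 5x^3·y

Separating variables and integrating:
ln|y| = 5x^4/4 + C

General solution: y = Ce^(5x^4/4)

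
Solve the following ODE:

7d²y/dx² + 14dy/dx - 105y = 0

Characteristic equation: 7r² + 14r - 105 = 0
Divide by 7: r² + 2r - 15 = 0
Roots: r = 3, -5 (distinct real)
General solution: y = C₁e^(3x) + C₂e^(-5x)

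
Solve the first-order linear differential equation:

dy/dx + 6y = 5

Using integrating factor method:

General solution: y = 5/6 + Ce^(-6x)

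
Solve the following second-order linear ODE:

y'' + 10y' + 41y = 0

Characteristic equation: r² + 10r + 41 = 0
Roots: r = -5 ± 4i (complex conjugates)
General solution: y = e^(-5x)(C₁cos(4x) + C₂sin(4x))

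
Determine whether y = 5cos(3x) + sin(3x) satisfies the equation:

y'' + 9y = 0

Verification:
y'' = -45cos(3x) - 9sin(3x)
y'' + 9y = 0 ✓

Yes, it is a solution.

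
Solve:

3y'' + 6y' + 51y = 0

Characteristic equation: 3r² + 6r + 51 = 0
Divide by 3: r² + 2r + 17 = 0
Roots: r = -1 ± 4i (complex conjugates)
General solution: y = e^(-x)(C₁cos(4x) + C₂sin(4x))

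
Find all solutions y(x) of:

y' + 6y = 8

Using integrating factor method:

General solution: y = 4/3 + Ce^(-6x)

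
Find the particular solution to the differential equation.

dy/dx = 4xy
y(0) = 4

General solution: y = Ce^(2x²)
Applying IC y(0) = 4:
Particular solution: y = 4e^(2x²)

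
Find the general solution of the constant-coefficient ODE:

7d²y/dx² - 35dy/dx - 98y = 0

Characteristic equation: 7r² - 35r - 98 = 0
Divide by 7: r² - 5r - 14 = 0
Roots: r = 7, -2 (distinct real)
General solution: y = C₁e^(7x) + C₂e^(-2x)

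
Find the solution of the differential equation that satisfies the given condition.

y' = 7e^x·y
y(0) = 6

General solution: y = Ce^(7e^x)
Applying IC y(0) = 6:
Particular solution: y = 6e^(7(e^x - 1))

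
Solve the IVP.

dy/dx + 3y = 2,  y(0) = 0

General solution: y = 2/3 + Ce^(-3x)
Applying y(0) = 0: C = 0 - 2/3 = -2/3
Particular solution: y = 2/3 - (2/3)e^(-3x)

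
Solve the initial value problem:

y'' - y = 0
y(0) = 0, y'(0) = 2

General solution: y = C₁e^x + C₂e^(-x)
Applying ICs: C₁ = 1, C₂ = -1
Particular solution: y = e^x - e^(-x)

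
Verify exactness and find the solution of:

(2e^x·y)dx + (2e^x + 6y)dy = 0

Verify exactness: ∂M/∂y = ∂N/∂x ✓
Find F(x,y) such that ∂F/∂x = M, ∂F/∂y = N
Solution: 2e^x·y + 3y² = C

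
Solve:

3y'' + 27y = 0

Characteristic equation: 3r² + 27 = 0
Divide by 3: r² + 9 = 0
Roots: r = ±3i (complex conjugates)
General solution: y = C₁cos(3x) + C₂sin(3x)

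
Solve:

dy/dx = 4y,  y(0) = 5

General solution: y = Ce^(4x)
Applying IC y(0) = 5:
Particular solution: y = 5e^(4x)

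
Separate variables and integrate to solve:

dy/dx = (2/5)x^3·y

Separating variables and integrating:
ln|y| = x^4/10 + C

General solution: y = Ce^(x^4/10)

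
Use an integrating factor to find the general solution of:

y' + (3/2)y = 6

Using integrating factor method:

General solution: y = 4 + Ce^(-3x/2)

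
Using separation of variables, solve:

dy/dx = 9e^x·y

Separating variables and integrating:
ln|y| = 9e^x + C

General solution: y = Ce^(9e^x)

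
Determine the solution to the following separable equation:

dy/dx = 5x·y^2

Separating variables and integrating:
-1/y = 5x^2/2 + C

General solution: y^-1 = (-5/2)x^2 + C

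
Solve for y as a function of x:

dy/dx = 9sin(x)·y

Separating variables and integrating:
ln|y| = -9cos(x) + C

General solution: y = Ce^(-9cos(x))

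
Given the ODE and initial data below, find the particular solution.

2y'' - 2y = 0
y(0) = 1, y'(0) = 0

General solution: y = C₁e^x + C₂e^(-x)
Applying ICs: C₁ = 1/2, C₂ = 1/2
Particular solution: y = (1/2)e^x + (1/2)e^(-x)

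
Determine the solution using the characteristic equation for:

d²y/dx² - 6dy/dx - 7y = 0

Characteristic equation: r² - 6r - 7 = 0
Roots: r = 7, -1 (distinct real)
General solution: y = C₁e^(7x) + C₂e^(-x)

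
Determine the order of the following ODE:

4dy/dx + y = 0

The order is 1 (highest derivative is of order 1).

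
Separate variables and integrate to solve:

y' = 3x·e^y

Separating variables and integrating:
-e^(-y) = 3x²/2 + C

General solution: y = -ln(C - 3x²/2)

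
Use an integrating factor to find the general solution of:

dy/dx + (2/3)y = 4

Using integrating factor method:

General solution: y = 6 + Ce^(-2x/3)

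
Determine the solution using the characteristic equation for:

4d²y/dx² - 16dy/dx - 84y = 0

Characteristic equation: 4r² - 16r - 84 = 0
Divide by 4: r² - 4r - 21 = 0
Roots: r = 7, -3 (distinct real)
General solution: y = C₁e^(7x) + C₂e^(-3x)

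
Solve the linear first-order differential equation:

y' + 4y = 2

Using integrating factor method:

General solution: y = 1/2 + Ce^(-4x)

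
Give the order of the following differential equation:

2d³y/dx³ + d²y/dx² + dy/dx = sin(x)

The order is 3 (highest derivative is of order 3).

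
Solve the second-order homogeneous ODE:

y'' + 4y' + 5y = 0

Characteristic equation: r² + 4r + 5 = 0
Roots: r = -2 ± i (complex conjugates)
General solution: y = e^(-2x)(C₁cos(x) + C₂sin(x))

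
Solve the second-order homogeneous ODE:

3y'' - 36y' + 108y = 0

Characteristic equation: 3r² - 36r + 108 = 0
Divide by 3: r² - 12r + 36 = 0
Factored: (r - 6)² = 0
Repeated root: r = 6
General solution: y = (C₁ + C₂x)e^(6x)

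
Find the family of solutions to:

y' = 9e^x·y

Separating variables and integrating:
ln|y| = 9e^x + C

General solution: y = Ce^(9e^x)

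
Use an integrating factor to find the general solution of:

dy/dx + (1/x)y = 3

Using integrating factor method:

General solution: y = (3/2)x + C/x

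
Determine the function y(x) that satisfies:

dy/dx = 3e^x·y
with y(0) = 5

General solution: y = Ce^(3e^x)
Applying IC y(0) = 5:
Particular solution: y = 5e^(3(e^x - 1))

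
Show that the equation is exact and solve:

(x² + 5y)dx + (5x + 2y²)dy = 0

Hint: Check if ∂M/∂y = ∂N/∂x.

Verify exactness: ∂M/∂y = ∂N/∂x ✓
Find F(x,y) such that ∂F/∂x = M, ∂F/∂y = N
Solution: x³/3 + 5xy + 2y³/3 = C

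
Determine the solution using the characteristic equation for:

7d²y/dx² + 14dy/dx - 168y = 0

Characteristic equation: 7r² + 14r - 168 = 0
Divide by 7: r² + 2r - 24 = 0
Roots: r = 4, -6 (distinct real)
General solution: y = C₁e^(4x) + C₂e^(-6x)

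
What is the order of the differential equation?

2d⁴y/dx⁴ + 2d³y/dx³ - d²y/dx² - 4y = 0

The order is 4 (highest derivative is of order 4).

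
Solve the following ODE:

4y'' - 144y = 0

Characteristic equation: 4r² - 144 = 0
Divide by 4: r² - 36 = 0
Roots: r = 6, -6 (distinct real)
General solution: y = C₁e^(6x) + C₂e^(-6x)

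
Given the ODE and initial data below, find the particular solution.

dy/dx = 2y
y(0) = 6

General solution: y = Ce^(2x)
Applying IC y(0) = 6:
Particular solution: y = 6e^(2x)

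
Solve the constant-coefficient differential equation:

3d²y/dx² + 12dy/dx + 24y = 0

Characteristic equation: 3r² + 12r + 24 = 0
Divide by 3: r² + 4r + 8 = 0
Roots: r = -2 ± 2i (complex conjugates)
General solution: y = e^(-2x)(C₁cos(2x) + C₂sin(2x))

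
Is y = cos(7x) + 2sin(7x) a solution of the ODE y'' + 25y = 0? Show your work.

Verification:
y'' = -49cos(7x) - 98sin(7x)
y'' + 25y ≠ 0 (frequency mismatch: got 49 instead of 25)

No, it is not a solution.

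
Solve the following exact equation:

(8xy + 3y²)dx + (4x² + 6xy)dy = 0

Verify exactness: ∂M/∂y = ∂N/∂x ✓
Find F(x,y) such that ∂F/∂x = M, ∂F/∂y = N
Solution: 4x²y + 3xy² = C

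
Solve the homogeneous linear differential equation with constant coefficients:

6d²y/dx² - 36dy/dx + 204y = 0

Characteristic equation: 6r² - 36r + 204 = 0
Divide by 6: r² - 6r + 34 = 0
Roots: r = 3 ± 5i (complex conjugates)
General solution: y = e^(3x)(C₁cos(5x) + C₂sin(5x))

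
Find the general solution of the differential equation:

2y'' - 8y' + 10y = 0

Characteristic equation: 2r² - 8r + 10 = 0
Divide by 2: r² - 4r + 5 = 0
Roots: r = 2 ± i (complex conjugates)
General solution: y = e^(2x)(C₁cos(x) + C₂sin(x))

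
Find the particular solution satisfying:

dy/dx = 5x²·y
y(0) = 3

General solution: y = Ce^(5x³/3)
Applying IC y(0) = 3:
Particular solution: y = 3e^(5x³/3)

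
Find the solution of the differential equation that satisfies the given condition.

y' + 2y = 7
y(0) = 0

General solution: y = 7/2 + Ce^(-2x)
Applying y(0) = 0: C = 0 - 7/2 = -7/2
Particular solution: y = 7/2 - (7/2)e^(-2x)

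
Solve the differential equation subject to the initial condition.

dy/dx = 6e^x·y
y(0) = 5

General solution: y = Ce^(6e^x)
Applying IC y(0) = 5:
Particular solution: y = 5e^(6(e^x - 1))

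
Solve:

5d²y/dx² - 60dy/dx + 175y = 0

Characteristic equation: 5r² - 60r + 175 = 0
Divide by 5: r² - 12r + 35 = 0
Roots: r = 5, 7 (distinct real)
General solution: y = C₁e^(5x) + C₂e^(7x)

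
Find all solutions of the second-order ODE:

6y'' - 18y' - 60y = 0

Characteristic equation: 6r² - 18r - 60 = 0
Divide by 6: r² - 3r - 10 = 0
Roots: r = 5, -2 (distinct real)
General solution: y = C₁e^(5x) + C₂e^(-2x)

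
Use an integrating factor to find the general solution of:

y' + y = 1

Using integrating factor method:

General solution: y = 1 + Ce^(-x)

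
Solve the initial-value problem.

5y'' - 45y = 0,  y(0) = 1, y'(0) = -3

General solution: y = C₁e^(3x) + C₂e^(-3x)
Applying ICs: C₁ = 0, C₂ = 1
Particular solution: y = e^(-3x)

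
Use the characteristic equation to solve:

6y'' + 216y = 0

Characteristic equation: 6r² + 216 = 0
Divide by 6: r² + 36 = 0
Roots: r = ±6i (complex conjugates)
General solution: y = C₁cos(6x) + C₂sin(6x)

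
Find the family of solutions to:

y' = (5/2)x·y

Separating variables and integrating:
ln|y| = 5x^2/4 + C

General solution: y = Ce^(5x^2/4)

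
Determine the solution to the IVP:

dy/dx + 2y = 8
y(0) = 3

General solution: y = 4 + Ce^(-2x)
Applying y(0) = 3: C = 3 - 4 = -1
Particular solution: y = 4 - e^(-2x)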